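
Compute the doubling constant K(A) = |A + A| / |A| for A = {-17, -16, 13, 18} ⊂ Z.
K = |A + A| / |A| = 10/4 = 5/2

Enumerate A + A = {a + b : a, b ∈ A}. With |A| = 4, there are |A|^2 = 16 ordered sum pairs; collecting distinct values, A + A = {-34, -33, -32, -4, -3, 1, 2, 26, 31, 36}, so |A + A| = 10. Thus K = 10/4 = 5/2. For comparison, the minimum possible |A + A| over all 4-element sets is 2·4 − 1 = 7 (so min K = 7/4), attained only by arithmetic progressions.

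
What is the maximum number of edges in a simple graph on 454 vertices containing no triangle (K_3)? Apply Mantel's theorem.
ex(454, K_3) = ⌊454^2/4⌋ = 51529

Mantel (1907): a triangle-free graph on n vertices has at most ⌊n^2/4⌋ edges, with equality for the complete bipartite graph K_{⌊n/2⌋, ⌈n/2⌉}. For n = 454: ⌊454^2/4⌋ = ⌊206116/4⌋ = 51529. The extremal graph is K_{227, 227}, which has 227·227 = 51529 edges.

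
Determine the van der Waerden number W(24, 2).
W(24, 2) = 24 + 1 = 25

A 2-term AP is any pair of integers, so a monochromatic 2-AP exists iff some colour is used at least twice. With 24 colours, the colouring i ↦ i on {1, ..., 24} uses each colour once, avoiding any monochromatic pair, so W(24, 2) > 24. For {1, ..., 25}, pigeonhole forces two integers of the same colour, which form a monochromatic 2-AP. Hence W(24, 2) = 25.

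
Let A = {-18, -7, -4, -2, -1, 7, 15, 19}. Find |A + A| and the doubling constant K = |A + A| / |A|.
K = |A + A| / |A| = 32/8 = 4

Enumerate A + A = {a + b : a, b ∈ A}. With |A| = 8, there are |A|^2 = 64 ordered sum pairs; collecting distinct values, A + A = {-36, -25, -22, -20, -19, -14, -11, -9, -8, -6, -5, -4, -3, -2, 0, 1, 3, 5, 6, 8, 11, 12, 13, 14, 15, 17, 18, 22, 26, 30, 34, 38}, so |A + A| = 32. Thus K = 32/8 = 4. For comparison, the minimum possible |A + A| over all 8-element sets is 2·8 − 1 = 15 (so min K = 15/8), attained only by arithmetic progressions.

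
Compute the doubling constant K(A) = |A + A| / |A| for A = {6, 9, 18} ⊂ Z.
K = |A + A| / |A| = 6/3 = 2

Enumerate A + A = {a + b : a, b ∈ A}. With |A| = 3, there are |A|^2 = 9 ordered sum pairs; collecting distinct values, A + A = {12, 15, 18, 24, 27, 36}, so |A + A| = 6. Thus K = 6/3 = 2. For comparison, the minimum possible |A + A| over all 3-element sets is 2·3 − 1 = 5 (so min K = 5/3), attained only by arithmetic progressions.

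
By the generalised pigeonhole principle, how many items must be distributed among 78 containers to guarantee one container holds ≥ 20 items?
n = (20 − 1)·78 + 1 = 1483

By the generalised pigeonhole principle, to guarantee some box contains ≥ r objects we need more than (r − 1) · k objects total. Threshold: n = (r − 1) · k + 1. With r = 20 and k = 78: n = 19 · 78 + 1 = 1482 + 1 = 1483. For n = 1482 = 19 · 78, we can put exactly 19 objects in every box, avoiding 20 in any single one — so 1483 is tight.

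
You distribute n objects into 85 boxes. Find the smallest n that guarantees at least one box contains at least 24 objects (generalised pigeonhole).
n = (24 − 1)·85 + 1 = 1956

By the generalised pigeonhole principle, to guarantee some box contains ≥ r objects we need more than (r − 1) · k objects total. Threshold: n = (r − 1) · k + 1. With r = 24 and k = 85: n = 23 · 85 + 1 = 1955 + 1 = 1956. For n = 1955 = 23 · 85, we can put exactly 23 objects in every box, avoiding 24 in any single one — so 1956 is tight.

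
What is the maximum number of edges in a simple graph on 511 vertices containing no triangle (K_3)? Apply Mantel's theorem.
ex(511, K_3) = ⌊511^2/4⌋ = 65280

Mantel (1907): a triangle-free graph on n vertices has at most ⌊n^2/4⌋ edges, with equality for the complete bipartite graph K_{⌊n/2⌋, ⌈n/2⌉}. For n = 511: ⌊511^2/4⌋ = ⌊261121/4⌋ = 65280. The extremal graph is K_{255, 256}, which has 255·256 = 65280 edges.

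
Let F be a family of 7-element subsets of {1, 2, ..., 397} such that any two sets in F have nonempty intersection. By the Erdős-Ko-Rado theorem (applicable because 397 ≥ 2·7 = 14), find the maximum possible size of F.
max |F| = C(396, 6) = 5155981871964

The Erdős-Ko-Rado theorem states: for n ≥ 2k, an intersecting family of k-subsets of an n-element set has size at most C(n − 1, k − 1), with equality for 'star' families {A ⊆ [n] : |A| = k, i ∈ A} (fix an element i). For n = 397, k = 7: C(396, 6) = 5155981871964.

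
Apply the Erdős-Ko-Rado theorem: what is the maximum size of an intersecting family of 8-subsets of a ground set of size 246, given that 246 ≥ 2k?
max |F| = C(245, 7) = 9642134806920

Erdős-Ko-Rado (1961): when n ≥ 2k, max |F| = C(n−1, k−1). The bound is attained by the star {A : i ∈ A} for any fixed i ∈ [n]. Here C(246−1, 8−1) = C(245, 7) = 9642134806920.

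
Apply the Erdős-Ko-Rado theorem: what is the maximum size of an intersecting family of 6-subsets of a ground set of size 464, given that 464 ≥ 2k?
max |F| = C(463, 5) = 173505466827

Erdős-Ko-Rado (1961): when n ≥ 2k, max |F| = C(n−1, k−1). The bound is attained by the star {A : i ∈ A} for any fixed i ∈ [n]. Here C(464−1, 6−1) = C(463, 5) = 173505466827.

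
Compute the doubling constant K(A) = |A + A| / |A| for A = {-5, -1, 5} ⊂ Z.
K = |A + A| / |A| = 6/3 = 2

Enumerate A + A = {a + b : a, b ∈ A}. With |A| = 3, there are |A|^2 = 9 ordered sum pairs; collecting distinct values, A + A = {-10, -6, -2, 0, 4, 10}, so |A + A| = 6. Thus K = 6/3 = 2. For comparison, the minimum possible |A + A| over all 3-element sets is 2·3 − 1 = 5 (so min K = 5/3), attained only by arithmetic progressions.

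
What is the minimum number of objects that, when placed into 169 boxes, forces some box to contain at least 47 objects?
n = (47 − 1)·169 + 1 = 7775

By the generalised pigeonhole principle, to guarantee some box contains ≥ r objects we need more than (r − 1) · k objects total. Threshold: n = (r − 1) · k + 1. With r = 47 and k = 169: n = 46 · 169 + 1 = 7774 + 1 = 7775. For n = 7774 = 46 · 169, we can put exactly 46 objects in every box, avoiding 47 in any single one — so 7775 is tight.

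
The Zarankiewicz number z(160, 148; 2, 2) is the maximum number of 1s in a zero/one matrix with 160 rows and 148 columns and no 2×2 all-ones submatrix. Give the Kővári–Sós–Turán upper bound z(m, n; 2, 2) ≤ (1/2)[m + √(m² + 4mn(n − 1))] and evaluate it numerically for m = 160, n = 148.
z(160, 148; 2, 2) ≤ (1/2)[160 + √(160² + 4·160·148·147)] = (1/2)[160 + √13949440] = 1947.4475

Kővári–Sós–Turán: let r_1, ..., r_160 be the row sums and z = Σ r_i the total number of 1s. Each pair of columns can share at most one row with both entries 1 (else a 2×2 all-ones block appears), so Σ_i C(r_i, 2) ≤ C(148, 2) = 10878. By convexity Σ_i C(r_i, 2) ≥ 160·C(z/160, 2) = z(z − 160)/(2·160), giving z² − 160z − 160·148·147 ≤ 0 and hence z ≤ (1/2)[160 + √(25600 + 4·3480960)] = (1/2)[160 + √13949440] ≈ (1/2)(160 + 3734.8949) = 1947.4475.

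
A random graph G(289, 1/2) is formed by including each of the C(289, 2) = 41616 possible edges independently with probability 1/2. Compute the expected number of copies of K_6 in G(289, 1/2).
E[# K_6] = C(289, 6) · (1/2)^C(6, 2) = 768013694448 / 2^15 = 48000855903/2048 ≈ 23437917.921387

For each 6-subset S of vertices (there are C(289, 6) = 768013694448 such S), let X_S = 1 if S induces a K_6 (all C(6, 2) = 15 edges present). Then P(X_S = 1) = (1/2)^15 = 1/32768. By linearity of expectation, E[# K_6] = C(289, 6) · (1/2)^15 = 768013694448 / 32768 = 48000855903/2048 ≈ 23437917.921387.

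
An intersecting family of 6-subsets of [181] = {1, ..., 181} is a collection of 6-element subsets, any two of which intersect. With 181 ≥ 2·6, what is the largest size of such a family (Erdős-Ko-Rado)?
max |F| = C(180, 5) = 1488847536

The Erdős-Ko-Rado theorem states: for n ≥ 2k, an intersecting family of k-subsets of an n-element set has size at most C(n − 1, k − 1), with equality for 'star' families {A ⊆ [n] : |A| = k, i ∈ A} (fix an element i). For n = 181, k = 6: C(180, 5) = 1488847536.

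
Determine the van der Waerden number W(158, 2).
W(158, 2) = 158 + 1 = 159

A 2-term AP is any pair of integers, so a monochromatic 2-AP exists iff some colour is used at least twice. With 158 colours, the colouring i ↦ i on {1, ..., 158} uses each colour once, avoiding any monochromatic pair, so W(158, 2) > 158. For {1, ..., 159}, pigeonhole forces two integers of the same colour, which form a monochromatic 2-AP. Hence W(158, 2) = 159.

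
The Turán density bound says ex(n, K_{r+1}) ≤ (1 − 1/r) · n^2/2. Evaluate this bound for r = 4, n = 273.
Turán density bound = (3/4) · 273^2/2 = 223587/8 ≈ 27948.375

Turán's theorem: ex(n, K_{r+1}) is achieved by the complete r-partite Turán graph T(n, r) with parts as balanced as possible, and is at most (1 − 1/r) · n^2/2. For r = 4, n = 273: the density bound is (3/4) · 74529/2 = 223587/8 ≈ 27948.375. The integer-valued extremum is e(T(273, 4)) = 27948, which is strictly less than the density bound 223587/8 since 4 ∤ 273 (the parts of T(273, 4) cannot all be equal).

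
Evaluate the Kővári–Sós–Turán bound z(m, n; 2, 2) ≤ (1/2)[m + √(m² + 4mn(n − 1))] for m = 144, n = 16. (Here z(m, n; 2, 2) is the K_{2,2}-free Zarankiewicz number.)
z(144, 16; 2, 2) ≤ (1/2)[144 + √(144² + 4·144·16·15)] = (1/2)[144 + √158976] = 271.359

Kővári–Sós–Turán: let r_1, ..., r_144 be the row sums and z = Σ r_i the total number of 1s. Each pair of columns can share at most one row with both entries 1 (else a 2×2 all-ones block appears), so Σ_i C(r_i, 2) ≤ C(16, 2) = 120. By convexity Σ_i C(r_i, 2) ≥ 144·C(z/144, 2) = z(z − 144)/(2·144), giving z² − 144z − 144·16·15 ≤ 0 and hence z ≤ (1/2)[144 + √(20736 + 4·34560)] = (1/2)[144 + √158976] ≈ (1/2)(144 + 398.7179) = 271.359.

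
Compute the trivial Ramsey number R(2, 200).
R(2, 200) = 200

R(2, k) = k for all k ≥ 2: in a 2-colouring of K_k, either some edge is red (a red K_2) or all edges are blue (a blue K_k). And K_{199} coloured all-blue has no blue K_200, so R(2, 200) > 199. Hence R(2, 200) = 200.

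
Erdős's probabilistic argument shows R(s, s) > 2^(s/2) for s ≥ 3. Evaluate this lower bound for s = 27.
2^(27/2) = 11585.2375; so R(27, 27) > 11585.2375

Colour each edge of K_n uniformly at random with red/blue. The expected number of monochromatic K_27 is C(n, 27) · 2 · 2^(−C(27,2)). If C(n, 27) · 2^(1 − C(27,2)) < 1, then with positive probability no monochromatic K_27 exists, so R(27, 27) > n. The standard estimate C(n, 27) ≤ n^27/27! shows this inequality holds whenever n ≤ 2^(27/2) (since 27! · 2^(C(27,2) − 1) > 2^(27^2/2) ≥ n^27). Hence R(27, 27) > 2^(27/2) = 11585.2375.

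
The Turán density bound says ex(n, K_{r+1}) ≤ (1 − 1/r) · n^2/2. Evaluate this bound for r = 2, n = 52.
Turán density bound = (1/2) · 52^2/2 = 676

Turán's theorem: ex(n, K_{r+1}) is achieved by the complete r-partite Turán graph T(n, r) with parts as balanced as possible, and is at most (1 − 1/r) · n^2/2. For r = 2, n = 52: the density bound is (1/2) · 2704/2 = 676. Since 2 ∣ 52, the Turán graph T(52, 2) has parts of equal size 26, and its edge count e(T(52, 2)) = 676 attains the density bound exactly.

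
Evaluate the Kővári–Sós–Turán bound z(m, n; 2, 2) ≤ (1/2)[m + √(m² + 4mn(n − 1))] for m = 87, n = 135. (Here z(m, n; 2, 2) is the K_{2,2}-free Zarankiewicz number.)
z(87, 135; 2, 2) ≤ (1/2)[87 + √(87² + 4·87·135·134)] = (1/2)[87 + √6302889] = 1298.7778

Kővári–Sós–Turán: let r_1, ..., r_87 be the row sums and z = Σ r_i the total number of 1s. Each pair of columns can share at most one row with both entries 1 (else a 2×2 all-ones block appears), so Σ_i C(r_i, 2) ≤ C(135, 2) = 9045. By convexity Σ_i C(r_i, 2) ≥ 87·C(z/87, 2) = z(z − 87)/(2·87), giving z² − 87z − 87·135·134 ≤ 0 and hence z ≤ (1/2)[87 + √(7569 + 4·1573830)] = (1/2)[87 + √6302889] ≈ (1/2)(87 + 2510.5555) = 1298.7778.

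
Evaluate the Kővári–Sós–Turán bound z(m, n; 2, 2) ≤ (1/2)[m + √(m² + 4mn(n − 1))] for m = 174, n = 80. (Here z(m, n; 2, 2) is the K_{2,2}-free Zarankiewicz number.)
z(174, 80; 2, 2) ≤ (1/2)[174 + √(174² + 4·174·80·79)] = (1/2)[174 + √4428996] = 1139.259

Kővári–Sós–Turán: let r_1, ..., r_174 be the row sums and z = Σ r_i the total number of 1s. Each pair of columns can share at most one row with both entries 1 (else a 2×2 all-ones block appears), so Σ_i C(r_i, 2) ≤ C(80, 2) = 3160. By convexity Σ_i C(r_i, 2) ≥ 174·C(z/174, 2) = z(z − 174)/(2·174), giving z² − 174z − 174·80·79 ≤ 0 and hence z ≤ (1/2)[174 + √(30276 + 4·1099680)] = (1/2)[174 + √4428996] ≈ (1/2)(174 + 2104.518) = 1139.259.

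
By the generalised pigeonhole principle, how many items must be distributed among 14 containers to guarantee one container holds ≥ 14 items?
n = (14 − 1)·14 + 1 = 183

By the generalised pigeonhole principle, to guarantee some box contains ≥ r objects we need more than (r − 1) · k objects total. Threshold: n = (r − 1) · k + 1. With r = 14 and k = 14: n = 13 · 14 + 1 = 182 + 1 = 183. For n = 182 = 13 · 14, we can put exactly 13 objects in every box, avoiding 14 in any single one — so 183 is tight.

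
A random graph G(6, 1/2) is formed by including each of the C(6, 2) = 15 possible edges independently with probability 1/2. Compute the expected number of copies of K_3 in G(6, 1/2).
E[# K_3] = C(6, 3) · (1/2)^C(3, 2) = 20 / 2^3 = 5/2 = 2.5

For each 3-subset S of vertices (there are C(6, 3) = 20 such S), let X_S = 1 if S induces a K_3 (all C(3, 2) = 3 edges present). Then P(X_S = 1) = (1/2)^3 = 1/8. By linearity of expectation, E[# K_3] = C(6, 3) · (1/2)^3 = 20 / 8 = 5/2 = 2.5.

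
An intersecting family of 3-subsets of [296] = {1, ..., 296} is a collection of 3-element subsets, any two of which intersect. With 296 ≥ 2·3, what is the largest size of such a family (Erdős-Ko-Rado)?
max |F| = C(295, 2) = 43365

Erdős-Ko-Rado (1961): when n ≥ 2k, max |F| = C(n−1, k−1). The bound is attained by the star {A : i ∈ A} for any fixed i ∈ [n]. Here C(296−1, 3−1) = C(295, 2) = 43365.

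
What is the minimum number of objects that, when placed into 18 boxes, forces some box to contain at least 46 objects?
n = (46 − 1)·18 + 1 = 811

By the generalised pigeonhole principle, to guarantee some box contains ≥ r objects we need more than (r − 1) · k objects total. Threshold: n = (r − 1) · k + 1. With r = 46 and k = 18: n = 45 · 18 + 1 = 810 + 1 = 811. For n = 810 = 45 · 18, we can put exactly 45 objects in every box, avoiding 46 in any single one — so 811 is tight.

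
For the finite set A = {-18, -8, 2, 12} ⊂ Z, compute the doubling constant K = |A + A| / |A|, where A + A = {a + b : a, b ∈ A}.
K = |A + A| / |A| = 7/4

Enumerate A + A = {a + b : a, b ∈ A}. With |A| = 4, there are |A|^2 = 16 ordered sum pairs; collecting distinct values, A + A = {-36, -26, -16, -6, 4, 14, 24}, so |A + A| = 7. Thus K = 7/4. Here |A + A| = 2|A| − 1 = 7, the minimum possible — so K = 7/4 is minimal, which holds iff A is an arithmetic progression.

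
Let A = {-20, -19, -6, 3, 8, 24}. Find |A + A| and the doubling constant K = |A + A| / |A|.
K = |A + A| / |A| = 20/6 = 10/3

Enumerate A + A = {a + b : a, b ∈ A}. With |A| = 6, there are |A|^2 = 36 ordered sum pairs; collecting distinct values, A + A = {-40, -39, -38, -26, -25, -17, -16, -12, -11, -3, 2, 4, 5, 6, 11, 16, 18, 27, 32, 48}, so |A + A| = 20. Thus K = 20/6 = 10/3. For comparison, the minimum possible |A + A| over all 6-element sets is 2·6 − 1 = 11 (so min K = 11/6), attained only by arithmetic progressions.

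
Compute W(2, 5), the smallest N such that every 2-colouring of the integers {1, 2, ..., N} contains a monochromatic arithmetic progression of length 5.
W(2, 5) = 178

W(2, 5) = 178. The lower bound W(2, 5) > 177 comes from an explicit good 2-colouring of [1, 177]; the upper bound W(2, 5) ≤ 178 was verified by exhaustive search over 2-colourings of [1, 178].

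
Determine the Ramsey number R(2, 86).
R(2, 86) = 86

R(2, k) = k for all k ≥ 2: in a 2-colouring of K_k, either some edge is red (a red K_2) or all edges are blue (a blue K_k). And K_{85} coloured all-blue has no blue K_86, so R(2, 86) > 85. Hence R(2, 86) = 86.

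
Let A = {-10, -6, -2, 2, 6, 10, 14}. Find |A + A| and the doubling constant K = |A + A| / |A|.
K = |A + A| / |A| = 13/7

Enumerate A + A = {a + b : a, b ∈ A}. With |A| = 7, there are |A|^2 = 49 ordered sum pairs; collecting distinct values, A + A = {-20, -16, -12, -8, -4, 0, 4, 8, 12, 16, 20, 24, 28}, so |A + A| = 13. Thus K = 13/7. Here |A + A| = 2|A| − 1 = 13, the minimum possible — so K = 13/7 is minimal, which holds iff A is an arithmetic progression.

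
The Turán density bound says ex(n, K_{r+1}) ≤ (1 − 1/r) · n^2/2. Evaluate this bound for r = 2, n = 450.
Turán density bound = (1/2) · 450^2/2 = 50625

Turán's theorem: ex(n, K_{r+1}) is achieved by the complete r-partite Turán graph T(n, r) with parts as balanced as possible, and is at most (1 − 1/r) · n^2/2. For r = 2, n = 450: the density bound is (1/2) · 202500/2 = 50625. Since 2 ∣ 450, the Turán graph T(450, 2) has parts of equal size 225, and its edge count e(T(450, 2)) = 50625 attains the density bound exactly.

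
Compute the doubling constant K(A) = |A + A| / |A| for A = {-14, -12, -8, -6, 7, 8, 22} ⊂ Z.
K = |A + A| / |A| = 25/7

Enumerate A + A = {a + b : a, b ∈ A}. With |A| = 7, there are |A|^2 = 49 ordered sum pairs; collecting distinct values, A + A = {-28, -26, -24, -22, -20, -18, -16, -14, -12, -7, -6, -5, -4, -1, 0, 1, 2, 8, 10, 14, 15, 16, 29, 30, 44}, so |A + A| = 25. Thus K = 25/7. For comparison, the minimum possible |A + A| over all 7-element sets is 2·7 − 1 = 13 (so min K = 13/7), attained only by arithmetic progressions.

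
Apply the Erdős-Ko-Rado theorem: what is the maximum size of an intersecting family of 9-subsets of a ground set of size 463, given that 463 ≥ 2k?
max |F| = C(462, 8) = 48434052938466195

The Erdős-Ko-Rado theorem states: for n ≥ 2k, an intersecting family of k-subsets of an n-element set has size at most C(n − 1, k − 1), with equality for 'star' families {A ⊆ [n] : |A| = k, i ∈ A} (fix an element i). For n = 463, k = 9: C(462, 8) = 48434052938466195.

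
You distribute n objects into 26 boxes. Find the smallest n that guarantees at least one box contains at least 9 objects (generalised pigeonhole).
n = (9 − 1)·26 + 1 = 209

By the generalised pigeonhole principle, to guarantee some box contains ≥ r objects we need more than (r − 1) · k objects total. Threshold: n = (r − 1) · k + 1. With r = 9 and k = 26: n = 8 · 26 + 1 = 208 + 1 = 209. For n = 208 = 8 · 26, we can put exactly 8 objects in every box, avoiding 9 in any single one — so 209 is tight.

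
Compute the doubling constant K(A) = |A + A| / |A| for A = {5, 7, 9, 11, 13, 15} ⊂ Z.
K = |A + A| / |A| = 11/6

Enumerate A + A = {a + b : a, b ∈ A}. With |A| = 6, there are |A|^2 = 36 ordered sum pairs; collecting distinct values, A + A = {10, 12, 14, 16, 18, 20, 22, 24, 26, 28, 30}, so |A + A| = 11. Thus K = 11/6. Here |A + A| = 2|A| − 1 = 11, the minimum possible — so K = 11/6 is minimal, which holds iff A is an arithmetic progression.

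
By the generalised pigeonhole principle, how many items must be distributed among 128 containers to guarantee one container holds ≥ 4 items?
n = (4 − 1)·128 + 1 = 385

By the generalised pigeonhole principle, to guarantee some box contains ≥ r objects we need more than (r − 1) · k objects total. Threshold: n = (r − 1) · k + 1. With r = 4 and k = 128: n = 3 · 128 + 1 = 384 + 1 = 385. For n = 384 = 3 · 128, we can put exactly 3 objects in every box, avoiding 4 in any single one — so 385 is tight.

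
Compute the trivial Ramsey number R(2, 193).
R(2, 193) = 193

R(2, k) = k for all k ≥ 2: in a 2-colouring of K_k, either some edge is red (a red K_2) or all edges are blue (a blue K_k). And K_{192} coloured all-blue has no blue K_193, so R(2, 193) > 192. Hence R(2, 193) = 193.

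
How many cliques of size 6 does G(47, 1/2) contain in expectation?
E[# K_6] = C(47, 6) · (1/2)^C(6, 2) = 10737573 / 2^15 ≈ 327.684723

For each 6-subset S of vertices (there are C(47, 6) = 10737573 such S), let X_S = 1 if S induces a K_6 (all C(6, 2) = 15 edges present). Then P(X_S = 1) = (1/2)^15 = 1/32768. By linearity of expectation, E[# K_6] = C(47, 6) · (1/2)^15 = 10737573 / 32768 ≈ 327.684723.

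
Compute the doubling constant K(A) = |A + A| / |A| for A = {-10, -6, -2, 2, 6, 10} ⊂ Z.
K = |A + A| / |A| = 11/6

Enumerate A + A = {a + b : a, b ∈ A}. With |A| = 6, there are |A|^2 = 36 ordered sum pairs; collecting distinct values, A + A = {-20, -16, -12, -8, -4, 0, 4, 8, 12, 16, 20}, so |A + A| = 11. Thus K = 11/6. Here |A + A| = 2|A| − 1 = 11, the minimum possible — so K = 11/6 is minimal, which holds iff A is an arithmetic progression.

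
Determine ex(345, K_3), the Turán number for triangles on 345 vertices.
ex(345, K_3) = ⌊345^2/4⌋ = 29756

Mantel (1907): a triangle-free graph on n vertices has at most ⌊n^2/4⌋ edges, with equality for the complete bipartite graph K_{⌊n/2⌋, ⌈n/2⌉}. For n = 345: ⌊345^2/4⌋ = ⌊119025/4⌋ = 29756. The extremal graph is K_{172, 173}, which has 172·173 = 29756 edges.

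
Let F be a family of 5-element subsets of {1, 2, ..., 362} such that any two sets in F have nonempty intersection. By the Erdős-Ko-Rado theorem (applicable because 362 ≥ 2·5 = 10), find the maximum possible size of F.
max |F| = C(361, 4) = 695946630

The Erdős-Ko-Rado theorem states: for n ≥ 2k, an intersecting family of k-subsets of an n-element set has size at most C(n − 1, k − 1), with equality for 'star' families {A ⊆ [n] : |A| = k, i ∈ A} (fix an element i). For n = 362, k = 5: C(361, 4) = 695946630.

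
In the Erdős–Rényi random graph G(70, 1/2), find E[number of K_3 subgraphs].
E[# K_3] = C(70, 3) · (1/2)^C(3, 2) = 54740 / 2^3 = 13685/2 = 6842.5

For each 3-subset S of vertices (there are C(70, 3) = 54740 such S), let X_S = 1 if S induces a K_3 (all C(3, 2) = 3 edges present). Then P(X_S = 1) = (1/2)^3 = 1/8. By linearity of expectation, E[# K_3] = C(70, 3) · (1/2)^3 = 54740 / 8 = 13685/2 = 6842.5.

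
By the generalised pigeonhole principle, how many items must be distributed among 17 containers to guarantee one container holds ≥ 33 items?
n = (33 − 1)·17 + 1 = 545

By the generalised pigeonhole principle, to guarantee some box contains ≥ r objects we need more than (r − 1) · k objects total. Threshold: n = (r − 1) · k + 1. With r = 33 and k = 17: n = 32 · 17 + 1 = 544 + 1 = 545. For n = 544 = 32 · 17, we can put exactly 32 objects in every box, avoiding 33 in any single one — so 545 is tight.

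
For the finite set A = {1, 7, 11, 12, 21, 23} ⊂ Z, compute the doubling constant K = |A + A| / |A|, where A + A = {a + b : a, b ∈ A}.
K = |A + A| / |A| = 19/6

Enumerate A + A = {a + b : a, b ∈ A}. With |A| = 6, there are |A|^2 = 36 ordered sum pairs; collecting distinct values, A + A = {2, 8, 12, 13, 14, 18, 19, 22, 23, 24, 28, 30, 32, 33, 34, 35, 42, 44, 46}, so |A + A| = 19. Thus K = 19/6. For comparison, the minimum possible |A + A| over all 6-element sets is 2·6 − 1 = 11 (so min K = 11/6), attained only by arithmetic progressions.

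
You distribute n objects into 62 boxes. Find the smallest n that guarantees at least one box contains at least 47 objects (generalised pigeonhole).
n = (47 − 1)·62 + 1 = 2853

By the generalised pigeonhole principle, to guarantee some box contains ≥ r objects we need more than (r − 1) · k objects total. Threshold: n = (r − 1) · k + 1. With r = 47 and k = 62: n = 46 · 62 + 1 = 2852 + 1 = 2853. For n = 2852 = 46 · 62, we can put exactly 46 objects in every box, avoiding 47 in any single one — so 2853 is tight.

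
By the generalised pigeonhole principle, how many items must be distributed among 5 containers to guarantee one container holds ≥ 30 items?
n = (30 − 1)·5 + 1 = 146

By the generalised pigeonhole principle, to guarantee some box contains ≥ r objects we need more than (r − 1) · k objects total. Threshold: n = (r − 1) · k + 1. With r = 30 and k = 5: n = 29 · 5 + 1 = 145 + 1 = 146. For n = 145 = 29 · 5, we can put exactly 29 objects in every box, avoiding 30 in any single one — so 146 is tight.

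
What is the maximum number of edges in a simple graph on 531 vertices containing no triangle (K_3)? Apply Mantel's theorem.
ex(531, K_3) = ⌊531^2/4⌋ = 70490

Mantel (1907): a triangle-free graph on n vertices has at most ⌊n^2/4⌋ edges, with equality for the complete bipartite graph K_{⌊n/2⌋, ⌈n/2⌉}. For n = 531: ⌊531^2/4⌋ = ⌊281961/4⌋ = 70490. The extremal graph is K_{265, 266}, which has 265·266 = 70490 edges.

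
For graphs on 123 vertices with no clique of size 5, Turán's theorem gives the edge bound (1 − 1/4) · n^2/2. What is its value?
Turán density bound = (3/4) · 123^2/2 = 45387/8 ≈ 5673.375

Turán's theorem: ex(n, K_{r+1}) is achieved by the complete r-partite Turán graph T(n, r) with parts as balanced as possible, and is at most (1 − 1/r) · n^2/2. For r = 4, n = 123: the density bound is (3/4) · 15129/2 = 45387/8 ≈ 5673.375. The integer-valued extremum is e(T(123, 4)) = 5673, which is strictly less than the density bound 45387/8 since 4 ∤ 123 (the parts of T(123, 4) cannot all be equal).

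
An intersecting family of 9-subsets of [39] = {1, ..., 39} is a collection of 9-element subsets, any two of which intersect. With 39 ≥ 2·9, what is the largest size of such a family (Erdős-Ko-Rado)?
max |F| = C(38, 8) = 48903492

Erdős-Ko-Rado (1961): when n ≥ 2k, max |F| = C(n−1, k−1). The bound is attained by the star {A : i ∈ A} for any fixed i ∈ [n]. Here C(39−1, 9−1) = C(38, 8) = 48903492.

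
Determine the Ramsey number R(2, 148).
R(2, 148) = 148

R(2, k) = k for all k ≥ 2: in a 2-colouring of K_k, either some edge is red (a red K_2) or all edges are blue (a blue K_k). And K_{147} coloured all-blue has no blue K_148, so R(2, 148) > 147. Hence R(2, 148) = 148.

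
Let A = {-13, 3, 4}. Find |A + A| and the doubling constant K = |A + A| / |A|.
K = |A + A| / |A| = 6/3 = 2

Enumerate A + A = {a + b : a, b ∈ A}. With |A| = 3, there are |A|^2 = 9 ordered sum pairs; collecting distinct values, A + A = {-26, -10, -9, 6, 7, 8}, so |A + A| = 6. Thus K = 6/3 = 2. For comparison, the minimum possible |A + A| over all 3-element sets is 2·3 − 1 = 5 (so min K = 5/3), attained only by arithmetic progressions.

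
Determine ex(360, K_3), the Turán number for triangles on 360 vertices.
ex(360, K_3) = ⌊360^2/4⌋ = 32400

Mantel (1907): a triangle-free graph on n vertices has at most ⌊n^2/4⌋ edges, with equality for the complete bipartite graph K_{⌊n/2⌋, ⌈n/2⌉}. For n = 360: ⌊360^2/4⌋ = ⌊129600/4⌋ = 32400. The extremal graph is K_{180, 180}, which has 180·180 = 32400 edges.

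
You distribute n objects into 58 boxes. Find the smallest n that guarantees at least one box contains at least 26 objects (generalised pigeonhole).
n = (26 − 1)·58 + 1 = 1451

By the generalised pigeonhole principle, to guarantee some box contains ≥ r objects we need more than (r − 1) · k objects total. Threshold: n = (r − 1) · k + 1. With r = 26 and k = 58: n = 25 · 58 + 1 = 1450 + 1 = 1451. For n = 1450 = 25 · 58, we can put exactly 25 objects in every box, avoiding 26 in any single one — so 1451 is tight.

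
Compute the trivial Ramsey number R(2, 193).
R(2, 193) = 193

R(2, k) = k for all k ≥ 2: in a 2-colouring of K_k, either some edge is red (a red K_2) or all edges are blue (a blue K_k). And K_{192} coloured all-blue has no blue K_193, so R(2, 193) > 192. Hence R(2, 193) = 193.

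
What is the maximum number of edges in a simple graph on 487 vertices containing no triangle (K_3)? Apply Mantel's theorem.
ex(487, K_3) = ⌊487^2/4⌋ = 59292

Mantel (1907): a triangle-free graph on n vertices has at most ⌊n^2/4⌋ edges, with equality for the complete bipartite graph K_{⌊n/2⌋, ⌈n/2⌉}. For n = 487: ⌊487^2/4⌋ = ⌊237169/4⌋ = 59292. The extremal graph is K_{243, 244}, which has 243·244 = 59292 edges.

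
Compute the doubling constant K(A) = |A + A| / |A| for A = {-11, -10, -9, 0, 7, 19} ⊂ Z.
K = |A + A| / |A| = 20/6 = 10/3

Enumerate A + A = {a + b : a, b ∈ A}. With |A| = 6, there are |A|^2 = 36 ordered sum pairs; collecting distinct values, A + A = {-22, -21, -20, -19, -18, -11, -10, -9, -4, -3, -2, 0, 7, 8, 9, 10, 14, 19, 26, 38}, so |A + A| = 20. Thus K = 20/6 = 10/3. For comparison, the minimum possible |A + A| over all 6-element sets is 2·6 − 1 = 11 (so min K = 11/6), attained only by arithmetic progressions.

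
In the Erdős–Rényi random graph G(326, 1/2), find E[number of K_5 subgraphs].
E[# K_5] = C(326, 5) · (1/2)^C(5, 2) = 29752476390 / 2^10 = 14876238195/512 ≈ 29055152.724609

For each 5-subset S of vertices (there are C(326, 5) = 29752476390 such S), let X_S = 1 if S induces a K_5 (all C(5, 2) = 10 edges present). Then P(X_S = 1) = (1/2)^10 = 1/1024. By linearity of expectation, E[# K_5] = C(326, 5) · (1/2)^10 = 29752476390 / 1024 = 14876238195/512 ≈ 29055152.724609.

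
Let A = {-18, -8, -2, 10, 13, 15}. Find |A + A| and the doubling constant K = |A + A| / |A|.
K = |A + A| / |A| = 21/6 = 7/2

Enumerate A + A = {a + b : a, b ∈ A}. With |A| = 6, there are |A|^2 = 36 ordered sum pairs; collecting distinct values, A + A = {-36, -26, -20, -16, -10, -8, -5, -4, -3, 2, 5, 7, 8, 11, 13, 20, 23, 25, 26, 28, 30}, so |A + A| = 21. Thus K = 21/6 = 7/2. For comparison, the minimum possible |A + A| over all 6-element sets is 2·6 − 1 = 11 (so min K = 11/6), attained only by arithmetic progressions.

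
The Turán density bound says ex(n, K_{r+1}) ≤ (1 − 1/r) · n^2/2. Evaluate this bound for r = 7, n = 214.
Turán density bound = (6/7) · 214^2/2 = 137388/7 ≈ 19626.8571

Turán's theorem: ex(n, K_{r+1}) is achieved by the complete r-partite Turán graph T(n, r) with parts as balanced as possible, and is at most (1 − 1/r) · n^2/2. For r = 7, n = 214: the density bound is (6/7) · 45796/2 = 137388/7 ≈ 19626.8571. The integer-valued extremum is e(T(214, 7)) = 19626, which is strictly less than the density bound 137388/7 since 7 ∤ 214 (the parts of T(214, 7) cannot all be equal).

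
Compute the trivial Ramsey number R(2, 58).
R(2, 58) = 58

R(2, k) = k for all k ≥ 2: in a 2-colouring of K_k, either some edge is red (a red K_2) or all edges are blue (a blue K_k). And K_{57} coloured all-blue has no blue K_58, so R(2, 58) > 57. Hence R(2, 58) = 58.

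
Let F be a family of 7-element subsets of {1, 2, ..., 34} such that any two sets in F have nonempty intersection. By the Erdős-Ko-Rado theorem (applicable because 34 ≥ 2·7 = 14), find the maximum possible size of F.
max |F| = C(33, 6) = 1107568

The Erdős-Ko-Rado theorem states: for n ≥ 2k, an intersecting family of k-subsets of an n-element set has size at most C(n − 1, k − 1), with equality for 'star' families {A ⊆ [n] : |A| = k, i ∈ A} (fix an element i). For n = 34, k = 7: C(33, 6) = 1107568.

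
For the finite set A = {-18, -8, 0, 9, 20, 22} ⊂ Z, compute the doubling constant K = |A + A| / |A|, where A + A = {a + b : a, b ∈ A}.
K = |A + A| / |A| = 21/6 = 7/2

Enumerate A + A = {a + b : a, b ∈ A}. With |A| = 6, there are |A|^2 = 36 ordered sum pairs; collecting distinct values, A + A = {-36, -26, -18, -16, -9, -8, 0, 1, 2, 4, 9, 12, 14, 18, 20, 22, 29, 31, 40, 42, 44}, so |A + A| = 21. Thus K = 21/6 = 7/2. For comparison, the minimum possible |A + A| over all 6-element sets is 2·6 − 1 = 11 (so min K = 11/6), attained only by arithmetic progressions.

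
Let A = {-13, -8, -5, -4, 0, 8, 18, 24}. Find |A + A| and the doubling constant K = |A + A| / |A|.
K = |A + A| / |A| = 31/8

Enumerate A + A = {a + b : a, b ∈ A}. With |A| = 8, there are |A|^2 = 64 ordered sum pairs; collecting distinct values, A + A = {-26, -21, -18, -17, -16, -13, -12, -10, -9, -8, -5, -4, 0, 3, 4, 5, 8, 10, 11, 13, 14, 16, 18, 19, 20, 24, 26, 32, 36, 42, 48}, so |A + A| = 31. Thus K = 31/8. For comparison, the minimum possible |A + A| over all 8-element sets is 2·8 − 1 = 15 (so min K = 15/8), attained only by arithmetic progressions.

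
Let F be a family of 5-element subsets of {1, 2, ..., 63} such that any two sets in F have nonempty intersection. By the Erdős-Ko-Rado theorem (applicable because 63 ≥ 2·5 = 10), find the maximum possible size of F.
max |F| = C(62, 4) = 557845

Erdős-Ko-Rado (1961): when n ≥ 2k, max |F| = C(n−1, k−1). The bound is attained by the star {A : i ∈ A} for any fixed i ∈ [n]. Here C(63−1, 5−1) = C(62, 4) = 557845.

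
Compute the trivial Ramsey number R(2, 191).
R(2, 191) = 191

R(2, k) = k for all k ≥ 2: in a 2-colouring of K_k, either some edge is red (a red K_2) or all edges are blue (a blue K_k). And K_{190} coloured all-blue has no blue K_191, so R(2, 191) > 190. Hence R(2, 191) = 191.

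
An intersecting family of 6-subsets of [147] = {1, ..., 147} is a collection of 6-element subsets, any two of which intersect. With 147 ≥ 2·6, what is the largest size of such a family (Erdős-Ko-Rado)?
max |F| = C(146, 5) = 515853624

Erdős-Ko-Rado (1961): when n ≥ 2k, max |F| = C(n−1, k−1). The bound is attained by the star {A : i ∈ A} for any fixed i ∈ [n]. Here C(147−1, 6−1) = C(146, 5) = 515853624.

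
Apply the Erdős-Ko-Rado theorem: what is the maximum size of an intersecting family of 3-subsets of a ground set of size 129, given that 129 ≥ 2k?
max |F| = C(128, 2) = 8128

The Erdős-Ko-Rado theorem states: for n ≥ 2k, an intersecting family of k-subsets of an n-element set has size at most C(n − 1, k − 1), with equality for 'star' families {A ⊆ [n] : |A| = k, i ∈ A} (fix an element i). For n = 129, k = 3: C(128, 2) = 8128.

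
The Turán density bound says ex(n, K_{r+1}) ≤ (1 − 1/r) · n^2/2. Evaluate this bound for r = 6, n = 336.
Turán density bound = (5/6) · 336^2/2 = 47040

Turán's theorem: ex(n, K_{r+1}) is achieved by the complete r-partite Turán graph T(n, r) with parts as balanced as possible, and is at most (1 − 1/r) · n^2/2. For r = 6, n = 336: the density bound is (5/6) · 112896/2 = 47040. Since 6 ∣ 336, the Turán graph T(336, 6) has parts of equal size 56, and its edge count e(T(336, 6)) = 47040 attains the density bound exactly.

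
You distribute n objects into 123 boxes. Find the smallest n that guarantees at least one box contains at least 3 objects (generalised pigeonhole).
n = (3 − 1)·123 + 1 = 247

By the generalised pigeonhole principle, to guarantee some box contains ≥ r objects we need more than (r − 1) · k objects total. Threshold: n = (r − 1) · k + 1. With r = 3 and k = 123: n = 2 · 123 + 1 = 246 + 1 = 247. For n = 246 = 2 · 123, we can put exactly 2 objects in every box, avoiding 3 in any single one — so 247 is tight.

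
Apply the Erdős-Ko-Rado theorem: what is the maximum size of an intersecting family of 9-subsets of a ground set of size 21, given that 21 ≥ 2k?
max |F| = C(20, 8) = 125970

Erdős-Ko-Rado (1961): when n ≥ 2k, max |F| = C(n−1, k−1). The bound is attained by the star {A : i ∈ A} for any fixed i ∈ [n]. Here C(21−1, 9−1) = C(20, 8) = 125970.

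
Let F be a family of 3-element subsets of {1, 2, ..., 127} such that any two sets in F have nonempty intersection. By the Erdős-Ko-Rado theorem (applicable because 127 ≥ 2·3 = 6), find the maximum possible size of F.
max |F| = C(126, 2) = 7875

The Erdős-Ko-Rado theorem states: for n ≥ 2k, an intersecting family of k-subsets of an n-element set has size at most C(n − 1, k − 1), with equality for 'star' families {A ⊆ [n] : |A| = k, i ∈ A} (fix an element i). For n = 127, k = 3: C(126, 2) = 7875.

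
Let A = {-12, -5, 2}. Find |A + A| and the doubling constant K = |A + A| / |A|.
K = |A + A| / |A| = 5/3

Enumerate A + A = {a + b : a, b ∈ A}. With |A| = 3, there are |A|^2 = 9 ordered sum pairs; collecting distinct values, A + A = {-24, -17, -10, -3, 4}, so |A + A| = 5. Thus K = 5/3. Here |A + A| = 2|A| − 1 = 5, the minimum possible — so K = 5/3 is minimal, which holds iff A is an arithmetic progression.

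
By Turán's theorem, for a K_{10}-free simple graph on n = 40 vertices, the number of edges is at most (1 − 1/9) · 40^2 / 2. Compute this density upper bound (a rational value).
Turán density bound = (8/9) · 40^2/2 = 6400/9 ≈ 711.1111

Turán's theorem: ex(n, K_{r+1}) is achieved by the complete r-partite Turán graph T(n, r) with parts as balanced as possible, and is at most (1 − 1/r) · n^2/2. For r = 9, n = 40: the density bound is (8/9) · 1600/2 = 6400/9 ≈ 711.1111. The integer-valued extremum is e(T(40, 9)) = 710, which is strictly less than the density bound 6400/9 since 9 ∤ 40 (the parts of T(40, 9) cannot all be equal).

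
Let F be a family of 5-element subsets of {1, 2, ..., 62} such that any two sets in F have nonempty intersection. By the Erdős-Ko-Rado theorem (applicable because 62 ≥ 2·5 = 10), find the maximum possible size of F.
max |F| = C(61, 4) = 521855

The Erdős-Ko-Rado theorem states: for n ≥ 2k, an intersecting family of k-subsets of an n-element set has size at most C(n − 1, k − 1), with equality for 'star' families {A ⊆ [n] : |A| = k, i ∈ A} (fix an element i). For n = 62, k = 5: C(61, 4) = 521855.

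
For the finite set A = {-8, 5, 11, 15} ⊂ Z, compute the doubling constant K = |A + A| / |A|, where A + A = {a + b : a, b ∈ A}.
K = |A + A| / |A| = 10/4 = 5/2

Enumerate A + A = {a + b : a, b ∈ A}. With |A| = 4, there are |A|^2 = 16 ordered sum pairs; collecting distinct values, A + A = {-16, -3, 3, 7, 10, 16, 20, 22, 26, 30}, so |A + A| = 10. Thus K = 10/4 = 5/2. For comparison, the minimum possible |A + A| over all 4-element sets is 2·4 − 1 = 7 (so min K = 7/4), attained only by arithmetic progressions.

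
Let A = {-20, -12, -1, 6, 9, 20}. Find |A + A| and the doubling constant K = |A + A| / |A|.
K = |A + A| / |A| = 20/6 = 10/3

Enumerate A + A = {a + b : a, b ∈ A}. With |A| = 6, there are |A|^2 = 36 ordered sum pairs; collecting distinct values, A + A = {-40, -32, -24, -21, -14, -13, -11, -6, -3, -2, 0, 5, 8, 12, 15, 18, 19, 26, 29, 40}, so |A + A| = 20. Thus K = 20/6 = 10/3. For comparison, the minimum possible |A + A| over all 6-element sets is 2·6 − 1 = 11 (so min K = 11/6), attained only by arithmetic progressions.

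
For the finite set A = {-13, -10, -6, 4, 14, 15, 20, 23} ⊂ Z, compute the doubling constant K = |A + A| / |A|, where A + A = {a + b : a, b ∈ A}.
K = |A + A| / |A| = 34/8 = 17/4

Enumerate A + A = {a + b : a, b ∈ A}. With |A| = 8, there are |A|^2 = 64 ordered sum pairs; collecting distinct values, A + A = {-26, -23, -20, -19, -16, -12, -9, -6, -2, 1, 2, 4, 5, 7, 8, 9, 10, 13, 14, 17, 18, 19, 24, 27, 28, 29, 30, 34, 35, 37, 38, 40, 43, 46}, so |A + A| = 34. Thus K = 34/8 = 17/4. For comparison, the minimum possible |A + A| over all 8-element sets is 2·8 − 1 = 15 (so min K = 15/8), attained only by arithmetic progressions.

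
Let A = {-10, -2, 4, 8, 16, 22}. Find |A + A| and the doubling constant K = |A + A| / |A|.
K = |A + A| / |A| = 18/6 = 3

Enumerate A + A = {a + b : a, b ∈ A}. With |A| = 6, there are |A|^2 = 36 ordered sum pairs; collecting distinct values, A + A = {-20, -12, -6, -4, -2, 2, 6, 8, 12, 14, 16, 20, 24, 26, 30, 32, 38, 44}, so |A + A| = 18. Thus K = 18/6 = 3. For comparison, the minimum possible |A + A| over all 6-element sets is 2·6 − 1 = 11 (so min K = 11/6), attained only by arithmetic progressions.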